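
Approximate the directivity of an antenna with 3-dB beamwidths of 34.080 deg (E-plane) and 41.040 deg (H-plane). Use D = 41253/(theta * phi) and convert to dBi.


D_linear = 41253 / (34.080 * 41.040) = 29.49501
D_dBi = 10 * log10(29.49501) = 14.70 dBi

14.70 dBi


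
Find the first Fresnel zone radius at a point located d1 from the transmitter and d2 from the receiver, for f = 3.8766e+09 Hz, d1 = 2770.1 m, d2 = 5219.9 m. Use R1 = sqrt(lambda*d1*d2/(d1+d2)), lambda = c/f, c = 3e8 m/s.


lambda = c / f = 3.0000e+08 / 3.8766e+09 = 0.07738740 m
R1 = sqrt(0.07738740 * 2770.1 * 5219.9 / (2770.1 + 5219.9)) = 11.83 m

11.83 m


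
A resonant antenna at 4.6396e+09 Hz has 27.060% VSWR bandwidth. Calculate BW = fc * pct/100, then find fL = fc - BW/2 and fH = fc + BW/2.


BW = 4.6396e+09 * 27.060/100 = 1.255476e+09 Hz
fL = 4.6396e+09 - 1.255476e+09/2 = 4.012e+09 Hz
fH = 4.6396e+09 + 1.255476e+09/2 = 5.267e+09 Hz

BW=1.255e+09 Hz, fL=4.012e+09 Hz, fH=5.267e+09 Hz


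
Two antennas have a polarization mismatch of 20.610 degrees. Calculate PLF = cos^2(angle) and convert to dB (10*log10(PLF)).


PLF_linear = cos^2(20.610 deg) = 0.8760925
PLF_dB = 10 * log10(0.8760925) = -0.5745 dB

-0.5745 dB


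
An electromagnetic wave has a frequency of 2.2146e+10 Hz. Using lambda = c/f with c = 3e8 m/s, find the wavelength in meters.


lambda = c / f = 3.0000e+08 / 2.2146e+10 = 0.01355 m

0.01355 m


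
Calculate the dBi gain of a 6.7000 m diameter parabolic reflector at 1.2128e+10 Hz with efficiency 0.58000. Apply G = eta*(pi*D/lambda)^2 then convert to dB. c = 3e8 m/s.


lambda = c / f = 3.0000e+08 / 1.2128e+10 = 0.02473615 m
G_linear = 0.58000 * (pi * 6.7000 / 0.02473615)^2 = 419965.0
G_dBi = 10 * log10(419965.0) = 56.23 dBi

56.23 dBi


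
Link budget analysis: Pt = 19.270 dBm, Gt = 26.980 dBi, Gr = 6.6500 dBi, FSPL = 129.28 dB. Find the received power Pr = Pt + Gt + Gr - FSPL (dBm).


Pr = 19.270 + 26.980 + 6.6500 - 129.28 = -76.38 dBm

-76.38 dBm


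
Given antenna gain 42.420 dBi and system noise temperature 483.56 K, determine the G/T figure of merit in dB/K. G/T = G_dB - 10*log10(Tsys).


G/T = 42.420 - 10*log10(483.56) = 42.420 - 26.84450 = 15.58 dB/K

15.58 dB/K


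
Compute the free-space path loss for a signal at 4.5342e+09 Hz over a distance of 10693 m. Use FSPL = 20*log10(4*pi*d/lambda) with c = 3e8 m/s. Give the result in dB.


lambda = c / f = 3.0000e+08 / 4.5342e+09 = 0.06616382 m
FSPL = 20 * log10(4*pi*10693/0.06616382) = 126.2 dB

126.2 dB


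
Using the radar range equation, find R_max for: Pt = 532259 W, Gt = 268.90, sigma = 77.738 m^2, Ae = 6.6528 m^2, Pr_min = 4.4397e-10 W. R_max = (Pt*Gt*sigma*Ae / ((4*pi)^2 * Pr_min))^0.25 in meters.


R^4 = 532259*268.90*77.738*6.6528 / ((4*pi)^2 * 4.4397e-10) = 1.055792e+18
R_max = 1.055792e+18^0.25 = 32055 m

32055 m


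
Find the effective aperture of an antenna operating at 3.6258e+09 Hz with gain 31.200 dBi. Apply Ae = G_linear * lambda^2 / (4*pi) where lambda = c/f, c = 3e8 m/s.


lambda = c / f = 3.0000e+08 / 3.6258e+09 = 0.08274036 m
G_linear = 10^(31.200/10) = 1318.257
Ae = G_linear * lambda^2 / (4*pi) = 1318.257 * 0.08274036^2 / (4*pi) = 0.7182 m^2

0.7182 m^2


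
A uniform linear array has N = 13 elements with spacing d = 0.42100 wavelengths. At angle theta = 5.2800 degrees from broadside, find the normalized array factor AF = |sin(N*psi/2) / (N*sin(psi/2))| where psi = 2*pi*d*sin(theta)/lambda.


psi = 2*pi*0.42100*sin(5.2800 deg) = 0.2434212 rad
AF = |sin(13*0.2434212/2) / (13*sin(0.2434212/2))| = 0.6335

0.6335


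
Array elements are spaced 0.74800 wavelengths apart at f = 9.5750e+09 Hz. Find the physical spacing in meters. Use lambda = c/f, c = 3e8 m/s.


lambda = c / f = 3.0000e+08 / 9.5750e+09 = 0.03133159 m
d = 0.74800 * 0.03133159 = 0.02344 m

0.02344 m


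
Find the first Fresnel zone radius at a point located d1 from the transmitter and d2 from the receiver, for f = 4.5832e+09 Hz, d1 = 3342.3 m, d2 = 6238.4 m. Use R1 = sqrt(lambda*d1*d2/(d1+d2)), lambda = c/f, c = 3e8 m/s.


lambda = c / f = 3.0000e+08 / 4.5832e+09 = 0.06545645 m
R1 = sqrt(0.06545645 * 3342.3 * 6238.4 / (3342.3 + 6238.4)) = 11.94 m

11.94 m


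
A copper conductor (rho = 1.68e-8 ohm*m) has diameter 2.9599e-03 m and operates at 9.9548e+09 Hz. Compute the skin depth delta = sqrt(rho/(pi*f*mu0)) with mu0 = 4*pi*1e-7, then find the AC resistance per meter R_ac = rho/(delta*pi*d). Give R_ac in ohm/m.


delta = sqrt(1.68e-8 / (pi * 9.9548e+09 * 4*pi*1e-7)) = 6.538205e-07 m
R_ac = 1.68e-8 / (6.538205e-07 * pi * 2.9599e-03) = 2.763 ohm/m

2.763 ohm/m


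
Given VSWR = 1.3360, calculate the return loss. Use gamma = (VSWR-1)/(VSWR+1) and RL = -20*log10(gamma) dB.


gamma = (1.3360 - 1) / (1.3360 + 1) = 0.1438356
RL = -20 * log10(0.1438356) = 16.84 dB

16.84 dB


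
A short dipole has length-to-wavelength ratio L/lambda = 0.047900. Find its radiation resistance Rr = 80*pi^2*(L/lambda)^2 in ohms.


Rr = 80 * pi^2 * (0.047900)^2 = 80 * 9.869604 * 2.294410e-03 = 1.812 ohm

1.812 ohm


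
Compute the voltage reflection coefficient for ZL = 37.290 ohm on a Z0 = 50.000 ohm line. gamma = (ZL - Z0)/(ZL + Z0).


gamma = (37.290 - 50.000) / (37.290 + 50.000) = -0.1456

-0.1456


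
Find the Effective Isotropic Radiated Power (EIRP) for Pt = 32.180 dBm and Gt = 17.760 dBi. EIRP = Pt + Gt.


EIRP = Pt + Gt = 32.180 + 17.760 = 49.94 dBm

49.94 dBm


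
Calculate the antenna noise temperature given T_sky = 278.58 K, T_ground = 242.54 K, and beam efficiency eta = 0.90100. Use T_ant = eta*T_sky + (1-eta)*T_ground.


T_ant = 0.90100 * 278.58 + (1 - 0.90100) * 242.54 = 275.0 K

275.0 K


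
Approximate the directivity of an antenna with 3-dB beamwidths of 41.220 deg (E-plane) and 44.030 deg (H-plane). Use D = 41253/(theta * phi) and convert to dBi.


D_linear = 41253 / (41.220 * 44.030) = 22.72997
D_dBi = 10 * log10(22.72997) = 13.57 dBi

13.57 dBi


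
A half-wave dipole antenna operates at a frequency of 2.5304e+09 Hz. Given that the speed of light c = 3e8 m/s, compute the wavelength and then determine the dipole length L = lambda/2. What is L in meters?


lambda = c / f = 3.0000e+08 / 2.5304e+09 = 0.1185583 m
L = lambda / 2 = 0.1185583 / 2 = 0.05928 m

0.05928 m


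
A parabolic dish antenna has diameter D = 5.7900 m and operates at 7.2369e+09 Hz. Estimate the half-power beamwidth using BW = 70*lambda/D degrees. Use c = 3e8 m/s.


lambda = c / f = 3.0000e+08 / 7.2369e+09 = 0.04145421 m
BW = 70 * 0.04145421 / 5.7900 = 0.5012 deg

0.5012 deg


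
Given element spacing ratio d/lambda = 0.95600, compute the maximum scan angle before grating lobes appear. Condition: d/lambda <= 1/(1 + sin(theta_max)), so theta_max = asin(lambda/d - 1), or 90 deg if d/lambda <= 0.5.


lambda/d - 1 = 1/0.95600 - 1 = 0.04602510
theta_max = asin(0.04602510) = 2.638 deg

2.638 deg


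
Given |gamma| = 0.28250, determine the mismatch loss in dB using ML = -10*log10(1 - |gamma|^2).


ML = -10 * log10(1 - 0.28250^2) = -10 * log10(0.92019375) = 0.3612 dB

0.3612 dB


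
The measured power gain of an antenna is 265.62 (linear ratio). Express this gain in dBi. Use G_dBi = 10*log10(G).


G_dBi = 10 * log10(265.62) = 24.24 dBi

24.24 dBi


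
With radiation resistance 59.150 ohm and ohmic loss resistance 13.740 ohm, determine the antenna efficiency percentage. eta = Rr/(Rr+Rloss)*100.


eta = 59.150 / (59.150 + 13.740) * 100 = 81.15%

81.15%


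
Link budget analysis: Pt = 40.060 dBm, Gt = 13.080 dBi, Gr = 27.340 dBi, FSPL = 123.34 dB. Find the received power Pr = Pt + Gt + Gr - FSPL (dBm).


Pr = 40.060 + 13.080 + 27.340 - 123.34 = -42.86 dBm

-42.86 dBm


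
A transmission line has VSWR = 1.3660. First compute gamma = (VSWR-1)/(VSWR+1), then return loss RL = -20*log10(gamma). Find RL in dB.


gamma = (1.3660 - 1) / (1.3660 + 1) = 0.1546915
RL = -20 * log10(0.1546915) = 16.21 dB

16.21 dB


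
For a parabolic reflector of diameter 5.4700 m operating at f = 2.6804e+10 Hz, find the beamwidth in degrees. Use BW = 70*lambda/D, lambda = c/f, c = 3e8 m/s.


lambda = c / f = 3.0000e+08 / 2.6804e+10 = 0.01119236 m
BW = 70 * 0.01119236 / 5.4700 = 0.1432 deg

0.1432 deg


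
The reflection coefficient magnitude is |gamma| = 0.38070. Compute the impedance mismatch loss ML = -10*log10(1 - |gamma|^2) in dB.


ML = -10 * log10(1 - 0.38070^2) = -10 * log10(0.85506751) = 0.6800 dB

0.6800 dB


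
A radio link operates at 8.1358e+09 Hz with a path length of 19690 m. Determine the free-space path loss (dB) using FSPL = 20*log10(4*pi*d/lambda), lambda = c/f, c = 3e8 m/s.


lambda = c / f = 3.0000e+08 / 8.1358e+09 = 0.03687406 m
FSPL = 20 * log10(4*pi*19690/0.03687406) = 136.5 dB

136.5 dB


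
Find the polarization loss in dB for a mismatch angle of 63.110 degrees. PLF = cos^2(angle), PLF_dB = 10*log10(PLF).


PLF_linear = cos^2(63.110 deg) = 0.2045563
PLF_dB = 10 * log10(0.2045563) = -6.892 dB

-6.892 dB


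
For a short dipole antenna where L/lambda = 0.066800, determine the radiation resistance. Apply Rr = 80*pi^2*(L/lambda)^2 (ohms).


Rr = 80 * pi^2 * (0.066800)^2 = 80 * 9.869604 * 4.462240e-03 = 3.523 ohm

3.523 ohm


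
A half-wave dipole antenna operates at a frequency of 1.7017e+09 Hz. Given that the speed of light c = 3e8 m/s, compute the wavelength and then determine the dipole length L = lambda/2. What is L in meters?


lambda = c / f = 3.0000e+08 / 1.7017e+09 = 0.1762943 m
L = lambda / 2 = 0.1762943 / 2 = 0.08815 m

0.08815 m


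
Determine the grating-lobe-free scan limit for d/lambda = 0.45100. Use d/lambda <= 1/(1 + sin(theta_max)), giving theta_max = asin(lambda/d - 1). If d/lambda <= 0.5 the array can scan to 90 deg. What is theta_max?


lambda/d - 1 = 1/0.45100 - 1 = 1.217295 >= 1
d/lambda <= 0.5, so the array can scan to endfire without grating lobes: theta_max = 90 deg

90 deg


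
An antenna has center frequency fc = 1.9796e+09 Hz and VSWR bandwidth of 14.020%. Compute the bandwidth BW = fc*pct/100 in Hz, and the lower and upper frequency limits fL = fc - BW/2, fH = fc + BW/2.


BW = 1.9796e+09 * 14.020/100 = 2.775399e+08 Hz
fL = 1.9796e+09 - 2.775399e+08/2 = 1.841e+09 Hz
fH = 1.9796e+09 + 2.775399e+08/2 = 2.118e+09 Hz

BW=2.775e+08 Hz, fL=1.841e+09 Hz, fH=2.118e+09 Hz


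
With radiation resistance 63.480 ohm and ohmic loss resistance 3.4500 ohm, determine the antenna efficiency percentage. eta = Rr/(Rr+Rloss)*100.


eta = 63.480 / (63.480 + 3.4500) * 100 = 94.85%

94.85%


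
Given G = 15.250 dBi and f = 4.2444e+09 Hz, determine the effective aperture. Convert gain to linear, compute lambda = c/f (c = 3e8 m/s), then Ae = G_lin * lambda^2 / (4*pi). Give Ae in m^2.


lambda = c / f = 3.0000e+08 / 4.2444e+09 = 0.07068137 m
G_linear = 10^(15.250/10) = 33.49654
Ae = G_linear * lambda^2 / (4*pi) = 33.49654 * 0.07068137^2 / (4*pi) = 0.01332 m^2

0.01332 m^2


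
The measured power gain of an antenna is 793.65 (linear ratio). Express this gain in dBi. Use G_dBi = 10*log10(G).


G_dBi = 10 * log10(793.65) = 29.00 dBi

29.00 dBi


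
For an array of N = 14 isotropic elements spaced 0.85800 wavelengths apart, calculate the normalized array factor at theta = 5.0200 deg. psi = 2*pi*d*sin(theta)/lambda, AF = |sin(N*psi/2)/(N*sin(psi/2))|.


psi = 2*pi*0.85800*sin(5.0200 deg) = 0.4717289 rad
AF = |sin(14*0.4717289/2) / (14*sin(0.4717289/2))| = 0.04885

0.04885


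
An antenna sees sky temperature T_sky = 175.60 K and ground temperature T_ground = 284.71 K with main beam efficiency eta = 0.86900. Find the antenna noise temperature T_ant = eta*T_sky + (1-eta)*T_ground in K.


T_ant = 0.86900 * 175.60 + (1 - 0.86900) * 284.71 = 189.9 K

189.9 K


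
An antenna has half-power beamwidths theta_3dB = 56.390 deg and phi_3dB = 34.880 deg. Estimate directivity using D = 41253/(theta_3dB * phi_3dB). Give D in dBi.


D_linear = 41253 / (56.390 * 34.880) = 20.97379
D_dBi = 10 * log10(20.97379) = 13.22 dBi

13.22 dBi


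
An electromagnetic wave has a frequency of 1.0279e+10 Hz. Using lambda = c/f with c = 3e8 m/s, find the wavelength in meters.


lambda = c / f = 3.0000e+08 / 1.0279e+10 = 0.02919 m

0.02919 m


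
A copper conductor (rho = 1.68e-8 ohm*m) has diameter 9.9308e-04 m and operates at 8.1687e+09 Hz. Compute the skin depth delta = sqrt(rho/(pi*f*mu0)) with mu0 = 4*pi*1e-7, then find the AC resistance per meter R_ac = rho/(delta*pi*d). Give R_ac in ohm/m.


delta = sqrt(1.68e-8 / (pi * 8.1687e+09 * 4*pi*1e-7)) = 7.217691e-07 m
R_ac = 1.68e-8 / (7.217691e-07 * pi * 9.9308e-04) = 7.461 ohm/m

7.461 ohm/m


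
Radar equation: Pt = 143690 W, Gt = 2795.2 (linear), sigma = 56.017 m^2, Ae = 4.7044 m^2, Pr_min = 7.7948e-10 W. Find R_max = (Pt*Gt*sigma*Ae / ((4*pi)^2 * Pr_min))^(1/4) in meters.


R^4 = 143690*2795.2*56.017*4.7044 / ((4*pi)^2 * 7.7948e-10) = 8.598819e+17
R_max = 8.598819e+17^0.25 = 30452 m

30452 m


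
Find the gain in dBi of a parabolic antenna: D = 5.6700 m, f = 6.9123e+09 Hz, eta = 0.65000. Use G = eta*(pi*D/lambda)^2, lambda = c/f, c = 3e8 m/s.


lambda = c / f = 3.0000e+08 / 6.9123e+09 = 0.04340089 m
G_linear = 0.65000 * (pi * 5.6700 / 0.04340089)^2 = 109491.9
G_dBi = 10 * log10(109491.9) = 50.39 dBi

50.39 dBi


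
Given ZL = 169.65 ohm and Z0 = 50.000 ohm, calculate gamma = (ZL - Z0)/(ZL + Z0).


gamma = (169.65 - 50.000) / (169.65 + 50.000) = 0.5447

0.5447


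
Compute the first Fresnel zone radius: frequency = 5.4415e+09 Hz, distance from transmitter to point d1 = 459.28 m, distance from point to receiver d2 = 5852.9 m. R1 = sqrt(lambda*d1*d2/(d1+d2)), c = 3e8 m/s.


lambda = c / f = 3.0000e+08 / 5.4415e+09 = 0.05513186 m
R1 = sqrt(0.05513186 * 459.28 * 5852.9 / (459.28 + 5852.9)) = 4.845 m

4.845 m


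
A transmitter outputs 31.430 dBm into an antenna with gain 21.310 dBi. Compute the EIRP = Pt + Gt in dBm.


EIRP = Pt + Gt = 31.430 + 21.310 = 52.74 dBm

52.74 dBm


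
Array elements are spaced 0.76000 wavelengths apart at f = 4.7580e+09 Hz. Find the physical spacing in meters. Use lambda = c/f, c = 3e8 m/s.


lambda = c / f = 3.0000e+08 / 4.7580e+09 = 0.06305170 m
d = 0.76000 * 0.06305170 = 0.04792 m

0.04792 m


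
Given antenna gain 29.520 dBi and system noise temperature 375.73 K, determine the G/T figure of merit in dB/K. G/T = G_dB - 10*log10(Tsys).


G/T = 29.520 - 10*log10(375.73) = 29.520 - 25.74876 = 3.771 dB/K

3.771 dB/K


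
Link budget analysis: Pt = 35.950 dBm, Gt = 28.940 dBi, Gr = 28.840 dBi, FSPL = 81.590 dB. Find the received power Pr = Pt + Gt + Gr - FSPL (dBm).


Pr = 35.950 + 28.940 + 28.840 - 81.590 = 12.14 dBm

12.14 dBm


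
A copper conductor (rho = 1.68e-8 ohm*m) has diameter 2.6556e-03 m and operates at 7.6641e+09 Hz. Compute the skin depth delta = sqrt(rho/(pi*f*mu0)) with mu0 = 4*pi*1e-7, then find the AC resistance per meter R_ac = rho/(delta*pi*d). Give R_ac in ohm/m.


delta = sqrt(1.68e-8 / (pi * 7.6641e+09 * 4*pi*1e-7)) = 7.451508e-07 m
R_ac = 1.68e-8 / (7.451508e-07 * pi * 2.6556e-03) = 2.702 ohm/m

2.702 ohm/m


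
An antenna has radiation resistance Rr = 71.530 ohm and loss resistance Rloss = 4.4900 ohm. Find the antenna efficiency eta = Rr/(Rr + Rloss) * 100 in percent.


eta = 71.530 / (71.530 + 4.4900) * 100 = 94.09%

94.09%


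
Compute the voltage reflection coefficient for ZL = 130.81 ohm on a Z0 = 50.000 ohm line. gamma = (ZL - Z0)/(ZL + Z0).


gamma = (130.81 - 50.000) / (130.81 + 50.000) = 0.4469

0.4469


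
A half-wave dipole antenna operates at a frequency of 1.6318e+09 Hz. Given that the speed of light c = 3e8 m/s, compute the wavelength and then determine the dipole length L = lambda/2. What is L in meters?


lambda = c / f = 3.0000e+08 / 1.6318e+09 = 0.1838461 m
L = lambda / 2 = 0.1838461 / 2 = 0.09192 m

0.09192 m


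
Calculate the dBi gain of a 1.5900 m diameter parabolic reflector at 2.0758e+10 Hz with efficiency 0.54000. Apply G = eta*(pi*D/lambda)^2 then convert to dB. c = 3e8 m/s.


lambda = c / f = 3.0000e+08 / 2.0758e+10 = 0.01445226 m
G_linear = 0.54000 * (pi * 1.5900 / 0.01445226)^2 = 64508.39
G_dBi = 10 * log10(64508.39) = 48.10 dBi

48.10 dBi


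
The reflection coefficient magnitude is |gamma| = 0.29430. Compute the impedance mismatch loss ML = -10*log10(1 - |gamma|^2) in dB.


ML = -10 * log10(1 - 0.29430^2) = -10 * log10(0.91338751) = 0.3934 dB

0.3934 dB


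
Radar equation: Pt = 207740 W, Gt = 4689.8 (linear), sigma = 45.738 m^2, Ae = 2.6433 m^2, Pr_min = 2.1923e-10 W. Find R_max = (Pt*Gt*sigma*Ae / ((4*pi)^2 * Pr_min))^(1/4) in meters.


R^4 = 207740*4689.8*45.738*2.6433 / ((4*pi)^2 * 2.1923e-10) = 3.402345e+18
R_max = 3.402345e+18^0.25 = 42948 m

42948 m


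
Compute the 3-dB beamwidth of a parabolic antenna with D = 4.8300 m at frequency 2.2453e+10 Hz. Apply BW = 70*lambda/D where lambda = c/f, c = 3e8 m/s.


lambda = c / f = 3.0000e+08 / 2.2453e+10 = 0.01336124 m
BW = 70 * 0.01336124 / 4.8300 = 0.1936 deg

0.1936 deg


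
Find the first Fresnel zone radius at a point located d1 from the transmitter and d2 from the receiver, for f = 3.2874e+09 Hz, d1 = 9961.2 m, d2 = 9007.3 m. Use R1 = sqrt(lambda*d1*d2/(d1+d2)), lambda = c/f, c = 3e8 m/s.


lambda = c / f = 3.0000e+08 / 3.2874e+09 = 0.09125753 m
R1 = sqrt(0.09125753 * 9961.2 * 9007.3 / (9961.2 + 9007.3)) = 20.78 m

20.78 m


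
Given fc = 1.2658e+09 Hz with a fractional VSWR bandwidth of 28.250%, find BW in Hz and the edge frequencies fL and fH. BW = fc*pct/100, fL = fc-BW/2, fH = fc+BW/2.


BW = 1.2658e+09 * 28.250/100 = 3.575885e+08 Hz
fL = 1.2658e+09 - 3.575885e+08/2 = 1.087e+09 Hz
fH = 1.2658e+09 + 3.575885e+08/2 = 1.445e+09 Hz

BW=3.576e+08 Hz, fL=1.087e+09 Hz, fH=1.445e+09 Hz


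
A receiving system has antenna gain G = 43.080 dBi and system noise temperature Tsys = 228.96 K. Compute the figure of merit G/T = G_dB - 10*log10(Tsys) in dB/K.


G/T = 43.080 - 10*log10(228.96) = 43.080 - 23.59760 = 19.48 dB/K

19.48 dB/K


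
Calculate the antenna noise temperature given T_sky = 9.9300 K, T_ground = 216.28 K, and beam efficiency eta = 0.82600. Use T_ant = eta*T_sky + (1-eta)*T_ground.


T_ant = 0.82600 * 9.9300 + (1 - 0.82600) * 216.28 = 45.83 K

45.83 K


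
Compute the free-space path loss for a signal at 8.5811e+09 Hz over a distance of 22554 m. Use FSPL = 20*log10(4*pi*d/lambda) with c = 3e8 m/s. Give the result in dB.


lambda = c / f = 3.0000e+08 / 8.5811e+09 = 0.03496055 m
FSPL = 20 * log10(4*pi*22554/0.03496055) = 138.2 dB

138.2 dB


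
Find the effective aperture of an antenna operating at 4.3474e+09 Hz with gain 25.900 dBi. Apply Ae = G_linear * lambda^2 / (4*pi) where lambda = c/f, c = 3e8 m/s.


lambda = c / f = 3.0000e+08 / 4.3474e+09 = 0.06900676 m
G_linear = 10^(25.900/10) = 389.0451
Ae = G_linear * lambda^2 / (4*pi) = 389.0451 * 0.06900676^2 / (4*pi) = 0.1474 m^2

0.1474 m^2


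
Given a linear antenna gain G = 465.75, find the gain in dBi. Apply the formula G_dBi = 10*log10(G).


G_dBi = 10 * log10(465.75) = 26.68 dBi

26.68 dBi


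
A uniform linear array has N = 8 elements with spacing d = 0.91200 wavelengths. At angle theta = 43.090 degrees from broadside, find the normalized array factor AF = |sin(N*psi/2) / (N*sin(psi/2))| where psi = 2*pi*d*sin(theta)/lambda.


psi = 2*pi*0.91200*sin(43.090 deg) = 3.914609 rad
AF = |sin(8*3.914609/2) / (8*sin(3.914609/2))| = 6.681e-03

6.681e-03


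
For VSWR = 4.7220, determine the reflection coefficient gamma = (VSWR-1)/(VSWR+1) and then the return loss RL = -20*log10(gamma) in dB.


gamma = (4.7220 - 1) / (4.7220 + 1) = 0.6504719
RL = -20 * log10(0.6504719) = 3.735 dB

3.735 dB


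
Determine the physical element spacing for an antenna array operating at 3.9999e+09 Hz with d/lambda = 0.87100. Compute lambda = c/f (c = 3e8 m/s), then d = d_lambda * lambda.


lambda = c / f = 3.0000e+08 / 3.9999e+09 = 0.07500188 m
d = 0.87100 * 0.07500188 = 0.06533 m

0.06533 m


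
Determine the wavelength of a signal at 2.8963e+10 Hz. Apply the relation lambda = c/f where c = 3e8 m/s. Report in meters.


lambda = c / f = 3.0000e+08 / 2.8963e+10 = 0.01036 m

0.01036 m


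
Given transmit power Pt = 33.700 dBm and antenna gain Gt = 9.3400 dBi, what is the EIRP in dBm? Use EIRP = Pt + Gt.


EIRP = Pt + Gt = 33.700 + 9.3400 = 43.04 dBm

43.04 dBm


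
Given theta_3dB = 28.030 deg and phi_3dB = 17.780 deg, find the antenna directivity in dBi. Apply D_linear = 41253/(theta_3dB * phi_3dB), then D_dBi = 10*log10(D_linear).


D_linear = 41253 / (28.030 * 17.780) = 82.77528
D_dBi = 10 * log10(82.77528) = 19.18 dBi

19.18 dBi


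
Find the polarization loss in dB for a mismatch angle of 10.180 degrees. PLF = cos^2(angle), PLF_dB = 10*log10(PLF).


PLF_linear = cos^2(10.180 deg) = 0.9687626
PLF_dB = 10 * log10(0.9687626) = -0.1378 dB

-0.1378 dB


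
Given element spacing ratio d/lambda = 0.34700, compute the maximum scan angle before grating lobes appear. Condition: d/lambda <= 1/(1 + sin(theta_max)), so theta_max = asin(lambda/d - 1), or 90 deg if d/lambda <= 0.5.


lambda/d - 1 = 1/0.34700 - 1 = 1.881844 >= 1
d/lambda <= 0.5, so the array can scan to endfire without grating lobes: theta_max = 90 deg

90 deg


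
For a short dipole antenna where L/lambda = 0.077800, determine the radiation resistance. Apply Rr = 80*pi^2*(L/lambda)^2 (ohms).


Rr = 80 * pi^2 * (0.077800)^2 = 80 * 9.869604 * 6.052840e-03 = 4.779 ohm

4.779 ohm


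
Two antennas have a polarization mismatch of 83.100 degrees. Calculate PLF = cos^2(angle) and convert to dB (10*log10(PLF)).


PLF_linear = cos^2(83.100 deg) = 0.01443286
PLF_dB = 10 * log10(0.01443286) = -18.41 dB

-18.41 dB


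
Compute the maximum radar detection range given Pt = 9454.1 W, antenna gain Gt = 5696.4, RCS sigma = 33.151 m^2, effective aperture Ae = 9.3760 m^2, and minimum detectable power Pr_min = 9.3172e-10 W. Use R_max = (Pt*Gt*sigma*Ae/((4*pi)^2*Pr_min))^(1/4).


R^4 = 9454.1*5696.4*33.151*9.3760 / ((4*pi)^2 * 9.3172e-10) = 1.137705e+17
R_max = 1.137705e+17^0.25 = 18366 m

18366 m


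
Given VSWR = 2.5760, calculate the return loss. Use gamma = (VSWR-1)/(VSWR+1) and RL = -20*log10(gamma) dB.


gamma = (2.5760 - 1) / (2.5760 + 1) = 0.4407159
RL = -20 * log10(0.4407159) = 7.117 dB

7.117 dB


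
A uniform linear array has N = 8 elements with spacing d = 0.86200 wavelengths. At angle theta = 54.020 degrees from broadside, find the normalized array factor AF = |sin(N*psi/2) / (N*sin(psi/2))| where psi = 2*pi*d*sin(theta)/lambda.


psi = 2*pi*0.86200*sin(54.020 deg) = 4.382833 rad
AF = |sin(8*4.382833/2) / (8*sin(4.382833/2))| = 0.1488

0.1488


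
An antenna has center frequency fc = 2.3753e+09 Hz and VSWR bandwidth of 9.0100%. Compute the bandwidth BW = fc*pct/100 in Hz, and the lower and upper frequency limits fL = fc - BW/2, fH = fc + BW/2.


BW = 2.3753e+09 * 9.0100/100 = 2.140145e+08 Hz
fL = 2.3753e+09 - 2.140145e+08/2 = 2.268e+09 Hz
fH = 2.3753e+09 + 2.140145e+08/2 = 2.482e+09 Hz

BW=2.140e+08 Hz, fL=2.268e+09 Hz, fH=2.482e+09 Hz


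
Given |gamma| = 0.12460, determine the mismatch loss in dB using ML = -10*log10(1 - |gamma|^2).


ML = -10 * log10(1 - 0.12460^2) = -10 * log10(0.98447484) = 0.06795 dB

0.06795 dB


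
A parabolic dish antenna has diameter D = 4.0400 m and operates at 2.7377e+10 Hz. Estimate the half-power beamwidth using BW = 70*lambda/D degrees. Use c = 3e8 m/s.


lambda = c / f = 3.0000e+08 / 2.7377e+10 = 0.01095810 m
BW = 70 * 0.01095810 / 4.0400 = 0.1899 deg

0.1899 deg


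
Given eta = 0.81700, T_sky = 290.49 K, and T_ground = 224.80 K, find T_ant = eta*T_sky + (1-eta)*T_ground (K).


T_ant = 0.81700 * 290.49 + (1 - 0.81700) * 224.80 = 278.5 K

278.5 K


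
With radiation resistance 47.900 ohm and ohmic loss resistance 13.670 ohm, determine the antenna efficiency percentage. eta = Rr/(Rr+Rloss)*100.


eta = 47.900 / (47.900 + 13.670) * 100 = 77.80%

77.80%


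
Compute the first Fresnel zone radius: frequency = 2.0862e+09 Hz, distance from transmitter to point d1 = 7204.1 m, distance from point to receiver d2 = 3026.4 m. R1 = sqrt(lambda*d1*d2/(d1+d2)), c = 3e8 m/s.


lambda = c / f = 3.0000e+08 / 2.0862e+09 = 0.1438021 m
R1 = sqrt(0.1438021 * 7204.1 * 3026.4 / (7204.1 + 3026.4)) = 17.51 m

17.51 m


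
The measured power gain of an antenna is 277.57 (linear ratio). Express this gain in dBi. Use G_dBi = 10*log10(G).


G_dBi = 10 * log10(277.57) = 24.43 dBi

24.43 dBi


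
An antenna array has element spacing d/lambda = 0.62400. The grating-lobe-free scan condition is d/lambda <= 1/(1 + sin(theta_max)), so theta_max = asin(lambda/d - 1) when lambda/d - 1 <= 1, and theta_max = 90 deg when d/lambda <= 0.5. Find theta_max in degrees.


lambda/d - 1 = 1/0.62400 - 1 = 0.6025641
theta_max = asin(0.6025641) = 37.05 deg

37.05 deg


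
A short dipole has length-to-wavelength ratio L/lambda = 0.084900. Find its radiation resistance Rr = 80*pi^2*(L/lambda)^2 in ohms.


Rr = 80 * pi^2 * (0.084900)^2 = 80 * 9.869604 * 7.208010e-03 = 5.691 ohm

5.691 ohm


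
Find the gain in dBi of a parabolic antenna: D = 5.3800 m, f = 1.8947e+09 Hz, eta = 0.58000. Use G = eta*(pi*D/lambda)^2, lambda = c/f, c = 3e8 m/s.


lambda = c / f = 3.0000e+08 / 1.8947e+09 = 0.1583364 m
G_linear = 0.58000 * (pi * 5.3800 / 0.1583364)^2 = 6608.924
G_dBi = 10 * log10(6608.924) = 38.20 dBi

38.20 dBi


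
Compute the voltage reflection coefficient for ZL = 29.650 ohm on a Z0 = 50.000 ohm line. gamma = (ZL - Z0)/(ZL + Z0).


gamma = (29.650 - 50.000) / (29.650 + 50.000) = -0.2555

-0.2555


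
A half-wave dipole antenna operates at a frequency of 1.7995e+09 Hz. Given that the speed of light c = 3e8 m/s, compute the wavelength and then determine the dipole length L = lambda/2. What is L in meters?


lambda = c / f = 3.0000e+08 / 1.7995e+09 = 0.1667130 m
L = lambda / 2 = 0.1667130 / 2 = 0.08336 m

0.08336 m


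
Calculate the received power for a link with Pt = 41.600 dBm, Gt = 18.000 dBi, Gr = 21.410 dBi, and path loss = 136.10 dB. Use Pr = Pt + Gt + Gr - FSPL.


Pr = 41.600 + 18.000 + 21.410 - 136.10 = -55.09 dBm

-55.09 dBm


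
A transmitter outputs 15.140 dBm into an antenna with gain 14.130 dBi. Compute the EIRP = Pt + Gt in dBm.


EIRP = Pt + Gt = 15.140 + 14.130 = 29.27 dBm

29.27 dBm


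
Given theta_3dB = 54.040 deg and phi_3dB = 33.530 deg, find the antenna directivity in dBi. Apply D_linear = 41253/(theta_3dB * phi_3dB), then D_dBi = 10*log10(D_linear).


D_linear = 41253 / (54.040 * 33.530) = 22.76704
D_dBi = 10 * log10(22.76704) = 13.57 dBi

13.57 dBi


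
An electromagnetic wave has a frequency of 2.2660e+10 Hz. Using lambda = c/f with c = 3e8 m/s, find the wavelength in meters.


lambda = c / f = 3.0000e+08 / 2.2660e+10 = 0.01324 m

0.01324 m


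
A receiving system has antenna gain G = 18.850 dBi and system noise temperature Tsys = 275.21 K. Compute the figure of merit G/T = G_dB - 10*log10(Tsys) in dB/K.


G/T = 18.850 - 10*log10(275.21) = 18.850 - 24.39664 = -5.547 dB/K

-5.547 dB/K


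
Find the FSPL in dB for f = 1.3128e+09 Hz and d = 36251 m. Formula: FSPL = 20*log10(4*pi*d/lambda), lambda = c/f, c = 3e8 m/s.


lambda = c / f = 3.0000e+08 / 1.3128e+09 = 0.2285192 m
FSPL = 20 * log10(4*pi*36251/0.2285192) = 126.0 dB

126.0 dB


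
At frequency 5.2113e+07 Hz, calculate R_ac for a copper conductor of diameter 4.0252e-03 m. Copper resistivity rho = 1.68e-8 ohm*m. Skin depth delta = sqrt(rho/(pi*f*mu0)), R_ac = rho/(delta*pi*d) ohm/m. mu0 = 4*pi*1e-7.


delta = sqrt(1.68e-8 / (pi * 5.2113e+07 * 4*pi*1e-7)) = 9.036531e-06 m
R_ac = 1.68e-8 / (9.036531e-06 * pi * 4.0252e-03) = 0.1470 ohm/m

0.1470 ohm/m


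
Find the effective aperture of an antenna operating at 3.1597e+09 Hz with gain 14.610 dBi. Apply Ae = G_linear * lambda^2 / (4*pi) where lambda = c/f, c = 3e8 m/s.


lambda = c / f = 3.0000e+08 / 3.1597e+09 = 0.09494572 m
G_linear = 10^(14.610/10) = 28.90680
Ae = G_linear * lambda^2 / (4*pi) = 28.90680 * 0.09494572^2 / (4*pi) = 0.02074 m^2

0.02074 m^2


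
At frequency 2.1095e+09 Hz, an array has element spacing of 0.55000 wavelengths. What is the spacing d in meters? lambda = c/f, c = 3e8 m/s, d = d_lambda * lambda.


lambda = c / f = 3.0000e+08 / 2.1095e+09 = 0.1422138 m
d = 0.55000 * 0.1422138 = 0.07822 m

0.07822 m


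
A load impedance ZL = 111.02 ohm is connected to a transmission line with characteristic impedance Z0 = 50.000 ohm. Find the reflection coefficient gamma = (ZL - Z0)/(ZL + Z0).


gamma = (111.02 - 50.000) / (111.02 + 50.000) = 0.3790

0.3790


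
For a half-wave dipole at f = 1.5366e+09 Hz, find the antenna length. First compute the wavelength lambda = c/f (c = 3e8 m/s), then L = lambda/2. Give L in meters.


lambda = c / f = 3.0000e+08 / 1.5366e+09 = 0.1952362 m
L = lambda / 2 = 0.1952362 / 2 = 0.09762 m

0.09762 m


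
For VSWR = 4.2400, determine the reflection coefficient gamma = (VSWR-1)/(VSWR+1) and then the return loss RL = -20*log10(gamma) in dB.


gamma = (4.2400 - 1) / (4.2400 + 1) = 0.6183206
RL = -20 * log10(0.6183206) = 4.176 dB

4.176 dB


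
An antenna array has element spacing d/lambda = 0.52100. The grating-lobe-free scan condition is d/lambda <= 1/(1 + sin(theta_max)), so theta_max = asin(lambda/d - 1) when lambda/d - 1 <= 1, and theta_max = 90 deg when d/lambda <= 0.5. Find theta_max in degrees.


lambda/d - 1 = 1/0.52100 - 1 = 0.9193858
theta_max = asin(0.9193858) = 66.84 deg

66.84 deg


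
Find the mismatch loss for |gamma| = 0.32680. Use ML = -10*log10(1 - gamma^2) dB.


ML = -10 * log10(1 - 0.32680^2) = -10 * log10(0.89320176) = 0.4905 dB

0.4905 dB


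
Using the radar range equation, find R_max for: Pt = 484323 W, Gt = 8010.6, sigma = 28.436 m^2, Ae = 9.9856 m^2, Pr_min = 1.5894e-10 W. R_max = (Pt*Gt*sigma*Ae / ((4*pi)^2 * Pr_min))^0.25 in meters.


R^4 = 484323*8010.6*28.436*9.9856 / ((4*pi)^2 * 1.5894e-10) = 4.389246e+19
R_max = 4.389246e+19^0.25 = 81395 m

81395 m


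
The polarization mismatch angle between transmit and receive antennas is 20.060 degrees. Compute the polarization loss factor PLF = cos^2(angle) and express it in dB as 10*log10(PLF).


PLF_linear = cos^2(20.060 deg) = 0.8823483
PLF_dB = 10 * log10(0.8823483) = -0.5436 dB

-0.5436 dB


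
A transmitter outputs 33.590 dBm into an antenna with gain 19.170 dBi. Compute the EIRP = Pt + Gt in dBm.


EIRP = Pt + Gt = 33.590 + 19.170 = 52.76 dBm

52.76 dBm


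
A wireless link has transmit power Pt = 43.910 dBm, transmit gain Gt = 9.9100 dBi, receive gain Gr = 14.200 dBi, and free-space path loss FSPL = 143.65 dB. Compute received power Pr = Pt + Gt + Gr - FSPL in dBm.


Pr = 43.910 + 9.9100 + 14.200 - 143.65 = -75.63 dBm

-75.63 dBm


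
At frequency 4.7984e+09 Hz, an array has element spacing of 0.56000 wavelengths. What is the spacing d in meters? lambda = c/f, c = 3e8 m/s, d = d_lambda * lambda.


lambda = c / f = 3.0000e+08 / 4.7984e+09 = 0.06252084 m
d = 0.56000 * 0.06252084 = 0.03501 m

0.03501 m


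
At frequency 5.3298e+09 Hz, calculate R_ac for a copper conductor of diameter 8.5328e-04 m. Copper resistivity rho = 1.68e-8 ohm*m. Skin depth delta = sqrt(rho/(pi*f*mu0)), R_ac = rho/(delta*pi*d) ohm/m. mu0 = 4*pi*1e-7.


delta = sqrt(1.68e-8 / (pi * 5.3298e+09 * 4*pi*1e-7)) = 8.935509e-07 m
R_ac = 1.68e-8 / (8.935509e-07 * pi * 8.5328e-04) = 7.014 ohm/m

7.014 ohm/m


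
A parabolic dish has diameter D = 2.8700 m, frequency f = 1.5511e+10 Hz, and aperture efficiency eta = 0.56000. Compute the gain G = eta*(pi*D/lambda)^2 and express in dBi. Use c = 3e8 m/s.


lambda = c / f = 3.0000e+08 / 1.5511e+10 = 0.01934111 m
G_linear = 0.56000 * (pi * 2.8700 / 0.01934111)^2 = 121699.5
G_dBi = 10 * log10(121699.5) = 50.85 dBi

50.85 dBi


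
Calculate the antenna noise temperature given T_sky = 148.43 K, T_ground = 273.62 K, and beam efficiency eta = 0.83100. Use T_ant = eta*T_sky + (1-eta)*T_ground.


T_ant = 0.83100 * 148.43 + (1 - 0.83100) * 273.62 = 169.6 K

169.6 K


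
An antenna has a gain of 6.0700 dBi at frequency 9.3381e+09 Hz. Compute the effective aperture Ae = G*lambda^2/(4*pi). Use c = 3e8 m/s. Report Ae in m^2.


lambda = c / f = 3.0000e+08 / 9.3381e+09 = 0.03212645 m
G_linear = 10^(6.0700/10) = 4.045759
Ae = G_linear * lambda^2 / (4*pi) = 4.045759 * 0.03212645^2 / (4*pi) = 3.323e-04 m^2

3.323e-04 m^2


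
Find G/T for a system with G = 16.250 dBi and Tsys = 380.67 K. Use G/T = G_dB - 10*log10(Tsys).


G/T = 16.250 - 10*log10(380.67) = 16.250 - 25.80549 = -9.555 dB/K

-9.555 dB/K


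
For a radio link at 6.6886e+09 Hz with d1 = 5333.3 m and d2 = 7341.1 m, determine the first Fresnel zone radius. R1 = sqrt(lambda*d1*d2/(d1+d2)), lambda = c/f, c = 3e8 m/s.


lambda = c / f = 3.0000e+08 / 6.6886e+09 = 0.04485244 m
R1 = sqrt(0.04485244 * 5333.3 * 7341.1 / (5333.3 + 7341.1)) = 11.77 m

11.77 m


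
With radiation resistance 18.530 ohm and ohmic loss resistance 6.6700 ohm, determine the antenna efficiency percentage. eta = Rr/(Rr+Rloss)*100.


eta = 18.530 / (18.530 + 6.6700) * 100 = 73.53%

73.53%


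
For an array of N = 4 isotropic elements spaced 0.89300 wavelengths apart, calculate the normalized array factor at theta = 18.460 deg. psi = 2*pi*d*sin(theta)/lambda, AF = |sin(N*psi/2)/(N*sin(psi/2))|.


psi = 2*pi*0.89300*sin(18.460 deg) = 1.776645 rad
AF = |sin(4*1.776645/2) / (4*sin(1.776645/2))| = 0.1289

0.1289


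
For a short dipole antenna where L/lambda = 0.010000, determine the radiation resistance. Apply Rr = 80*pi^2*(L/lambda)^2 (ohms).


Rr = 80 * pi^2 * (0.010000)^2 = 80 * 9.869604 * 1.000000e-04 = 0.07896 ohm

0.07896 ohm


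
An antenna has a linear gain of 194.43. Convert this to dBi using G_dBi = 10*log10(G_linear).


G_dBi = 10 * log10(194.43) = 22.89 dBi

22.89 dBi


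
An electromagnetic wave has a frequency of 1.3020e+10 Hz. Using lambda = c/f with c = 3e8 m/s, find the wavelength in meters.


lambda = c / f = 3.0000e+08 / 1.3020e+10 = 0.02304 m

0.02304 m


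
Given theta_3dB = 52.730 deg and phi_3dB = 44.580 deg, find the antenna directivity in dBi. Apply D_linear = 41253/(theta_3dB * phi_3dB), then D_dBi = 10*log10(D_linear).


D_linear = 41253 / (52.730 * 44.580) = 17.54922
D_dBi = 10 * log10(17.54922) = 12.44 dBi

12.44 dBi


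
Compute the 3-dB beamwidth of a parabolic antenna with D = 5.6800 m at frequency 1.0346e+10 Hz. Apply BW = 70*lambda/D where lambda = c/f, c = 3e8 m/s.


lambda = c / f = 3.0000e+08 / 1.0346e+10 = 0.02899671 m
BW = 70 * 0.02899671 / 5.6800 = 0.3574 deg

0.3574 deg


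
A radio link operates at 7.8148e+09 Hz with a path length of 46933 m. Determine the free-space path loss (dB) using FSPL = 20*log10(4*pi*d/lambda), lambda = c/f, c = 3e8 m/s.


lambda = c / f = 3.0000e+08 / 7.8148e+09 = 0.03838870 m
FSPL = 20 * log10(4*pi*46933/0.03838870) = 143.7 dB

143.7 dB


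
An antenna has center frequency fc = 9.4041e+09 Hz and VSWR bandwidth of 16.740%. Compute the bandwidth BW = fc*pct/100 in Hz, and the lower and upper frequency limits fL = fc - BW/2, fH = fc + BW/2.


BW = 9.4041e+09 * 16.740/100 = 1.574246e+09 Hz
fL = 9.4041e+09 - 1.574246e+09/2 = 8.617e+09 Hz
fH = 9.4041e+09 + 1.574246e+09/2 = 1.019e+10 Hz

BW=1.574e+09 Hz, fL=8.617e+09 Hz, fH=1.019e+10 Hz


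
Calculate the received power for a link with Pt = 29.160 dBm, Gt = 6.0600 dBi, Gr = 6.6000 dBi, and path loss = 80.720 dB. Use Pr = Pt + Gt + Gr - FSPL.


Pr = 29.160 + 6.0600 + 6.6000 - 80.720 = -38.90 dBm

-38.90 dBm


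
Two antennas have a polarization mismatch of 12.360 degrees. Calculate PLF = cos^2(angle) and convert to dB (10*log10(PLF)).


PLF_linear = cos^2(12.360 deg) = 0.9541811
PLF_dB = 10 * log10(0.9541811) = -0.2037 dB

-0.2037 dB


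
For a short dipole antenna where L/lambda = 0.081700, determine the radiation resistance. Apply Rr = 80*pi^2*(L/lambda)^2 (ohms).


Rr = 80 * pi^2 * (0.081700)^2 = 80 * 9.869604 * 6.674890e-03 = 5.270 ohm

5.270 ohm


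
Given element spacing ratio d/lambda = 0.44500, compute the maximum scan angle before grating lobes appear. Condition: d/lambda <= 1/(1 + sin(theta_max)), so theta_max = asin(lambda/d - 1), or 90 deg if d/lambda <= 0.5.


lambda/d - 1 = 1/0.44500 - 1 = 1.247191 >= 1
d/lambda <= 0.5, so the array can scan to endfire without grating lobes: theta_max = 90 deg

90 deg


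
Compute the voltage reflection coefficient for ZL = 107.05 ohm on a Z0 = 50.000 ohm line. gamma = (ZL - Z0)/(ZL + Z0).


gamma = (107.05 - 50.000) / (107.05 + 50.000) = 0.3633

0.3633


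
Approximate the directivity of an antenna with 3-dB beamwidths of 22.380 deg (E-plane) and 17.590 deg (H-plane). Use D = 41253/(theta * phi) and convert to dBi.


D_linear = 41253 / (22.380 * 17.590) = 104.7924
D_dBi = 10 * log10(104.7924) = 20.20 dBi

20.20 dBi


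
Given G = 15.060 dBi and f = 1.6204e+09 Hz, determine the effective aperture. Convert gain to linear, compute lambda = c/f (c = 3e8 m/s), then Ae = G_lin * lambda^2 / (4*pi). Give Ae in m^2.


lambda = c / f = 3.0000e+08 / 1.6204e+09 = 0.1851395 m
G_linear = 10^(15.060/10) = 32.06269
Ae = G_linear * lambda^2 / (4*pi) = 32.06269 * 0.1851395^2 / (4*pi) = 0.08746 m^2

0.08746 m^2


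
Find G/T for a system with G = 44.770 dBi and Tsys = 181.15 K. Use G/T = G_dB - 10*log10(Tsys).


G/T = 44.770 - 10*log10(181.15) = 44.770 - 22.58038 = 22.19 dB/K

22.19 dB/K


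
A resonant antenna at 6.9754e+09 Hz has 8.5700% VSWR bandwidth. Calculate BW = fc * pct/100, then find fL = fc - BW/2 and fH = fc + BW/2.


BW = 6.9754e+09 * 8.5700/100 = 5.977918e+08 Hz
fL = 6.9754e+09 - 5.977918e+08/2 = 6.677e+09 Hz
fH = 6.9754e+09 + 5.977918e+08/2 = 7.274e+09 Hz

BW=5.978e+08 Hz, fL=6.677e+09 Hz, fH=7.274e+09 Hz


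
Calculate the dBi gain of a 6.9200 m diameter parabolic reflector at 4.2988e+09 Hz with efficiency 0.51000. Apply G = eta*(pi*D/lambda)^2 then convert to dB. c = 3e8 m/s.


lambda = c / f = 3.0000e+08 / 4.2988e+09 = 0.06978692 m
G_linear = 0.51000 * (pi * 6.9200 / 0.06978692)^2 = 49491.89
G_dBi = 10 * log10(49491.89) = 46.95 dBi

46.95 dBi


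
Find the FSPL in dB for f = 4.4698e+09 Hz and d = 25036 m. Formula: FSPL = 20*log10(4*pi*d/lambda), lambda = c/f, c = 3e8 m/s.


lambda = c / f = 3.0000e+08 / 4.4698e+09 = 0.06711710 m
FSPL = 20 * log10(4*pi*25036/0.06711710) = 133.4 dB

133.4 dB


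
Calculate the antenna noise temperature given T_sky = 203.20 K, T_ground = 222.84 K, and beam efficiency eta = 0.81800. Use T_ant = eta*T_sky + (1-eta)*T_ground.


T_ant = 0.81800 * 203.20 + (1 - 0.81800) * 222.84 = 206.8 K

206.8 K


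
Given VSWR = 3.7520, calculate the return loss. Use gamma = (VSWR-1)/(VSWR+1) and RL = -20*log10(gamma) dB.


gamma = (3.7520 - 1) / (3.7520 + 1) = 0.5791246
RL = -20 * log10(0.5791246) = 4.745 dB

4.745 dB


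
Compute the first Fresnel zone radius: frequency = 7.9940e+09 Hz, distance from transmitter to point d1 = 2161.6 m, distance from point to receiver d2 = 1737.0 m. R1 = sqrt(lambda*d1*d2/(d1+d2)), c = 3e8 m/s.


lambda = c / f = 3.0000e+08 / 7.9940e+09 = 0.03752815 m
R1 = sqrt(0.03752815 * 2161.6 * 1737.0 / (2161.6 + 1737.0)) = 6.012 m

6.012 m


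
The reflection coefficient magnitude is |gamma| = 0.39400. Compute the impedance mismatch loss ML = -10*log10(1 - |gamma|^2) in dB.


ML = -10 * log10(1 - 0.39400^2) = -10 * log10(0.844764) = 0.7326 dB

0.7326 dB


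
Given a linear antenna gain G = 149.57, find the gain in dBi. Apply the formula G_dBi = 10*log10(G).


G_dBi = 10 * log10(149.57) = 21.75 dBi

21.75 dBi


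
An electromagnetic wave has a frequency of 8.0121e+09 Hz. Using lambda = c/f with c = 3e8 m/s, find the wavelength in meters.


lambda = c / f = 3.0000e+08 / 8.0121e+09 = 0.03744 m

0.03744 m


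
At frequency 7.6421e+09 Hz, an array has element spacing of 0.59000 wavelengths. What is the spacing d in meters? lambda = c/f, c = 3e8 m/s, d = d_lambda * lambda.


lambda = c / f = 3.0000e+08 / 7.6421e+09 = 0.03925623 m
d = 0.59000 * 0.03925623 = 0.02316 m

0.02316 m
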